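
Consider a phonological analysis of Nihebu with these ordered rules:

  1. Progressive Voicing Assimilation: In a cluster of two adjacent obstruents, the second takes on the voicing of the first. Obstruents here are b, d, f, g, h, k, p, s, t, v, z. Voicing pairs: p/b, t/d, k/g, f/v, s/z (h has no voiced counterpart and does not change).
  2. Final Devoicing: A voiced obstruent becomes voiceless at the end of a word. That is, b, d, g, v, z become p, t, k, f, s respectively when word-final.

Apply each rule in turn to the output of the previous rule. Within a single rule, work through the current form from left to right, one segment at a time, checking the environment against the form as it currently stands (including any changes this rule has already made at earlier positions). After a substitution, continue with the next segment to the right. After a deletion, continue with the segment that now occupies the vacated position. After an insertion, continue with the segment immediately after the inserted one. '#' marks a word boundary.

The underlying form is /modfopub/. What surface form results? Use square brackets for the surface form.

[modvopup]

1 Progressive Voicing Assimilation: [modfopub] → [modvopub]
2 Final Devoicing: [modvopub] → [modvopup]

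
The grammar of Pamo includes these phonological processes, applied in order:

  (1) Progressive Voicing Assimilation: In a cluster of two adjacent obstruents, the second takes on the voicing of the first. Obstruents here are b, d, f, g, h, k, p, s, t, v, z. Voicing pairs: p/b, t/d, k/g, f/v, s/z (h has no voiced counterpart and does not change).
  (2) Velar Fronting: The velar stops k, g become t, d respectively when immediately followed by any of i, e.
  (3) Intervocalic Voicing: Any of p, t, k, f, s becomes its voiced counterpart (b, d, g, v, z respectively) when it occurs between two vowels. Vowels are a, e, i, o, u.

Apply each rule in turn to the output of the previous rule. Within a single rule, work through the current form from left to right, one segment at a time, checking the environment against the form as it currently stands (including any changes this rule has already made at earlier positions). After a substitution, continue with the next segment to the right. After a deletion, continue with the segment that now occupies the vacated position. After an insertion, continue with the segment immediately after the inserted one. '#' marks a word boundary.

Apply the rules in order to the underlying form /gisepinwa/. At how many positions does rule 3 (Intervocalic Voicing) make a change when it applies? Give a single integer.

(1) Progressive Voicing Assimilation: no change — [gisepinwa]
(2) Velar Fronting: [gisepinwa] → [disepinwa]
(3) Intervocalic Voicing: [disepinwa] → [dizebinwa]
Rule 3 changed 2 position(s).

2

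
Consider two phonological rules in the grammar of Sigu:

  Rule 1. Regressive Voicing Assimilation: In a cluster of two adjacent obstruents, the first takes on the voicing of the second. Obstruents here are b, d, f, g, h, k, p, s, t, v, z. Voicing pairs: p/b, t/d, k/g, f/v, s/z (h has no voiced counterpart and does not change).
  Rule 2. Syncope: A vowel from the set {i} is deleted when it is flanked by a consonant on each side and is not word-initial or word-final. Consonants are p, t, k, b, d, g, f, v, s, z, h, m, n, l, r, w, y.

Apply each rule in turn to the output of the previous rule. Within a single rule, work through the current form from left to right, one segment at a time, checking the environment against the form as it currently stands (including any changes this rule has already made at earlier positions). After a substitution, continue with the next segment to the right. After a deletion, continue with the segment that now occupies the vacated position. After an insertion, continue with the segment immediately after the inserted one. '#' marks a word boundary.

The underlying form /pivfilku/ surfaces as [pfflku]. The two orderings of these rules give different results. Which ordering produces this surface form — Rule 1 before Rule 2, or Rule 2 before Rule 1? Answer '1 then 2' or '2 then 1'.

Order 1 then 2:
  1 Regressive Voicing Assimilation: [pivfilku] → [piffilku]
  2 Syncope: [piffilku] → [pfflku]
  result: [pfflku]
Order 2 then 1:
  2 Syncope: [pivfilku] → [pvflku]
  1 Regressive Voicing Assimilation: [pvflku] → [bfflku]
  result: [bfflku]

1 then 2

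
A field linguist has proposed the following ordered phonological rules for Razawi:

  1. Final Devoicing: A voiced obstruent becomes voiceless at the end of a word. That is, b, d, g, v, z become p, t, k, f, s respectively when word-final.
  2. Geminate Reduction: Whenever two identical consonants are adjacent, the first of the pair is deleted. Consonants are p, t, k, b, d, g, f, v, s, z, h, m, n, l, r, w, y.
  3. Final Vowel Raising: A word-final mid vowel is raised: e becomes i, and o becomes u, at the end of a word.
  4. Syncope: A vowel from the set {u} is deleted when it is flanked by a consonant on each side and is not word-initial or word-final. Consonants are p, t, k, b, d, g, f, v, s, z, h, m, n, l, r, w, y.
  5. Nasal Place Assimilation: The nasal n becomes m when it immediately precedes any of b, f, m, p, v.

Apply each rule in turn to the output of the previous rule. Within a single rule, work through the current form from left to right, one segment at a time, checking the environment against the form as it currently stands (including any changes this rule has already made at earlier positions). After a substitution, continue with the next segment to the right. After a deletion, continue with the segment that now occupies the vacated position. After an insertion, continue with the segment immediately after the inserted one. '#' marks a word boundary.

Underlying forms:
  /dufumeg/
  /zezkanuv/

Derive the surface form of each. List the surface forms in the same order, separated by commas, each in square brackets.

/dufumeg/:
  1 Final Devoicing: [dufumeg] → [dufumek]
  2 Geminate Reduction: no change — [dufumek]
  3 Final Vowel Raising: no change — [dufumek]
  4 Syncope: [dufumek] → [dfmek]
  5 Nasal Place Assimilation: no change — [dfmek]
/zezkanuv/:
  1 Final Devoicing: [zezkanuv] → [zezkanuf]
  2 Geminate Reduction: no change — [zezkanuf]
  3 Final Vowel Raising: no change — [zezkanuf]
  4 Syncope: [zezkanuf] → [zezkanf]
  5 Nasal Place Assimilation: [zezkanf] → [zezkamf]

[dfmek], [zezkamf]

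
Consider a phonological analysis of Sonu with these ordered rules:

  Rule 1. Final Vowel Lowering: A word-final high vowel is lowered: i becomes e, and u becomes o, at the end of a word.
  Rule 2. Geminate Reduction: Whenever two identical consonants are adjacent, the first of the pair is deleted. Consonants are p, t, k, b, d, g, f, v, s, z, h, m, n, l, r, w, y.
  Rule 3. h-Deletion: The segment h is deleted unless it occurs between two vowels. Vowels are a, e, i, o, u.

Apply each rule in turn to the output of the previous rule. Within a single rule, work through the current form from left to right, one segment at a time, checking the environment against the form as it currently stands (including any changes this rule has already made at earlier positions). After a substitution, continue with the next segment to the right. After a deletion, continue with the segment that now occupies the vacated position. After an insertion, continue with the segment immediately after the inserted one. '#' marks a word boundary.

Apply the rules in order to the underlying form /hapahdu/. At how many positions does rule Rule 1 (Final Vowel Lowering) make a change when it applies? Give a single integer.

Rule 1 Final Vowel Lowering: [hapahdu] → [hapahdo]
Rule 2 Geminate Reduction: no change — [hapahdo]
Rule 3 h-Deletion: [hapahdo] → [apado]
Rule Rule 1 changed 1 position(s).

1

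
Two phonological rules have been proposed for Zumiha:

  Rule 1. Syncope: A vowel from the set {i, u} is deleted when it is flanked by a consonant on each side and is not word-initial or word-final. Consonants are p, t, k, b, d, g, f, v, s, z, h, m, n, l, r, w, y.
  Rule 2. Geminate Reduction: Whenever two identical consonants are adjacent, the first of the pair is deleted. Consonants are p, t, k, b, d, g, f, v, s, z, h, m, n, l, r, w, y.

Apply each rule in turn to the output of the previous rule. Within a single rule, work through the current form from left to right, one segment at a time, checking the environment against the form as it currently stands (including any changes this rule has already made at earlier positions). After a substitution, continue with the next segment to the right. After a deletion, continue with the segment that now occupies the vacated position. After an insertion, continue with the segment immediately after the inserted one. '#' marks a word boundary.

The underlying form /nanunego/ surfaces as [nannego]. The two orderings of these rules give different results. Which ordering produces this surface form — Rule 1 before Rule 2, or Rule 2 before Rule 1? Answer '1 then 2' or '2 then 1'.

2 then 1

Order 1 then 2:
  1 Syncope: [nanunego] → [nannego]
  2 Geminate Reduction: [nannego] → [nanego]
  result: [nanego]
Order 2 then 1:
  2 Geminate Reduction: no change — [nanunego]
  1 Syncope: [nanunego] → [nannego]
  result: [nannego]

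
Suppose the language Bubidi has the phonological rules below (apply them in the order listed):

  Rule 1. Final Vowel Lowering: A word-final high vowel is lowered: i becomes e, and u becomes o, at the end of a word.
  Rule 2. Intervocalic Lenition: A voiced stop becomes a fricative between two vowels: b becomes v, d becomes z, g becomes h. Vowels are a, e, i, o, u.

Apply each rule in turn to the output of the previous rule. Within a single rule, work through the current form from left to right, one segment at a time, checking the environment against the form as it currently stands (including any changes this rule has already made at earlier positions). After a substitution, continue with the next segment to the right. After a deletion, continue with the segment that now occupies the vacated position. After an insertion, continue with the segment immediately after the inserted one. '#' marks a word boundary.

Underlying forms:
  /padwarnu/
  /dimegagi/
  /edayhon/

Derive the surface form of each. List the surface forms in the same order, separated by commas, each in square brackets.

/padwarnu/:
  Rule 1 Final Vowel Lowering: [padwarnu] → [padwarno]
  Rule 2 Intervocalic Lenition: no change — [padwarno]
/dimegagi/:
  Rule 1 Final Vowel Lowering: [dimegagi] → [dimegage]
  Rule 2 Intervocalic Lenition: [dimegage] → [dimehahe]
/edayhon/:
  Rule 1 Final Vowel Lowering: no change — [edayhon]
  Rule 2 Intervocalic Lenition: [edayhon] → [ezayhon]

[padwarno], [dimehahe], [ezayhon]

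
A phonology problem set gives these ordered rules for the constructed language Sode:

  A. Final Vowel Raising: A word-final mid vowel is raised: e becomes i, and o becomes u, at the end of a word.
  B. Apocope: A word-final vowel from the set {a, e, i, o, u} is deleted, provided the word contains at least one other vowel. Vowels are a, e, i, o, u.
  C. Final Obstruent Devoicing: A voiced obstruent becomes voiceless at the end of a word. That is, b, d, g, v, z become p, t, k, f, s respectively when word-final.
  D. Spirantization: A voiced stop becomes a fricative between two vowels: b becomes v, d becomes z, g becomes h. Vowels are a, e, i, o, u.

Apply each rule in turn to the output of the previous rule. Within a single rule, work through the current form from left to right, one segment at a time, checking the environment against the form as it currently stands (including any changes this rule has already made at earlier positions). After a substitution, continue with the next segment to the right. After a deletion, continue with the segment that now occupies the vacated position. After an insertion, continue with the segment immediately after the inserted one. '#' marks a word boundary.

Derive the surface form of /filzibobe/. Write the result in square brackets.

A Final Vowel Raising: [filzibobe] → [filzibobi]
B Apocope: [filzibobi] → [filzibob]
C Final Obstruent Devoicing: [filzibob] → [filzibop]
D Spirantization: [filzibop] → [filzivop]

[filzivop]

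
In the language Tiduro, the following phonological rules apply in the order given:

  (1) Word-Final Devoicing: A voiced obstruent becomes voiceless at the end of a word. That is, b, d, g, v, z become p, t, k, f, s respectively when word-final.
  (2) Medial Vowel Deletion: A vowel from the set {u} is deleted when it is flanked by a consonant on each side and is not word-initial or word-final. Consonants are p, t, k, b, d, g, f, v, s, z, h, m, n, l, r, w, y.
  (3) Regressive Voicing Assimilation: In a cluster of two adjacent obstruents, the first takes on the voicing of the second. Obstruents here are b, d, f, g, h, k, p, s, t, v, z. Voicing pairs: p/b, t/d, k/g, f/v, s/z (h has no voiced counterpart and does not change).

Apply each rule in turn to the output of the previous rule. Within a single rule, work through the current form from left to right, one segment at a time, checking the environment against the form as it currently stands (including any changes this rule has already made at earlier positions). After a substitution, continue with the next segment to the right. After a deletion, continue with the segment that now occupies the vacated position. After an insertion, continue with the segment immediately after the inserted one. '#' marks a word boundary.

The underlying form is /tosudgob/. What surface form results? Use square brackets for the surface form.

[tozdgop]

(1) Word-Final Devoicing: [tosudgob] → [tosudgop]
(2) Medial Vowel Deletion: [tosudgop] → [tosdgop]
(3) Regressive Voicing Assimilation: [tosdgop] → [tozdgop]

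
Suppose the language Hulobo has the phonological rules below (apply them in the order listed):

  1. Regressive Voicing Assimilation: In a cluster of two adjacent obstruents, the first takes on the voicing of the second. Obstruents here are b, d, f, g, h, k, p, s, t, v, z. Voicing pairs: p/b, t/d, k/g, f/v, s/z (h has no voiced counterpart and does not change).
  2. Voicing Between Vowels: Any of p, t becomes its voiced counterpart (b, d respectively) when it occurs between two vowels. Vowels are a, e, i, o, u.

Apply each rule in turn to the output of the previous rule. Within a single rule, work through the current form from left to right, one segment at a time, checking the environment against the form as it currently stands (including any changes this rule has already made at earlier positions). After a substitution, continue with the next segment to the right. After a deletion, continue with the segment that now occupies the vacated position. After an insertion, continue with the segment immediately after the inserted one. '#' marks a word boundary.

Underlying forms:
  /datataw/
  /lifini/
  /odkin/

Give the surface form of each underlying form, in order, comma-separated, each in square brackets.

[dadadaw], [lifini], [otkin]

/datataw/:
  1 Regressive Voicing Assimilation: no change — [datataw]
  2 Voicing Between Vowels: [datataw] → [dadadaw]
/lifini/:
  1 Regressive Voicing Assimilation: no change — [lifini]
  2 Voicing Between Vowels: no change — [lifini]
/odkin/:
  1 Regressive Voicing Assimilation: [odkin] → [otkin]
  2 Voicing Between Vowels: no change — [otkin]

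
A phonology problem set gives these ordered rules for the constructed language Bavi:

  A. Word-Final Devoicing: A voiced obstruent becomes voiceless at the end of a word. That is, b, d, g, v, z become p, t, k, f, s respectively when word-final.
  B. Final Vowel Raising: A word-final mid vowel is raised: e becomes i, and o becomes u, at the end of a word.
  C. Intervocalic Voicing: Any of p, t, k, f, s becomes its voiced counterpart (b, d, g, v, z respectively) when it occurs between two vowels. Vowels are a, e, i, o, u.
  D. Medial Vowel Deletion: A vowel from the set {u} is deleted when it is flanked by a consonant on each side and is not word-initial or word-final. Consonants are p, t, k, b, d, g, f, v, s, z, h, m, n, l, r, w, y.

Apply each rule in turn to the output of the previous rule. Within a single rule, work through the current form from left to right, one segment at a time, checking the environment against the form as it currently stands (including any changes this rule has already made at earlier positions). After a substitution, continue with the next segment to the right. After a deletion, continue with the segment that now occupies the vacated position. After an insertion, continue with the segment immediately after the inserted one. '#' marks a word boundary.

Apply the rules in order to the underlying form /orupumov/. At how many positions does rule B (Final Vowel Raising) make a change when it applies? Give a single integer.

0

A Word-Final Devoicing: [orupumov] → [orupumof]
B Final Vowel Raising: no change — [orupumof]
C Intervocalic Voicing: [orupumof] → [orubumof]
D Medial Vowel Deletion: [orubumof] → [orbmof]
Rule B changed 0 position(s).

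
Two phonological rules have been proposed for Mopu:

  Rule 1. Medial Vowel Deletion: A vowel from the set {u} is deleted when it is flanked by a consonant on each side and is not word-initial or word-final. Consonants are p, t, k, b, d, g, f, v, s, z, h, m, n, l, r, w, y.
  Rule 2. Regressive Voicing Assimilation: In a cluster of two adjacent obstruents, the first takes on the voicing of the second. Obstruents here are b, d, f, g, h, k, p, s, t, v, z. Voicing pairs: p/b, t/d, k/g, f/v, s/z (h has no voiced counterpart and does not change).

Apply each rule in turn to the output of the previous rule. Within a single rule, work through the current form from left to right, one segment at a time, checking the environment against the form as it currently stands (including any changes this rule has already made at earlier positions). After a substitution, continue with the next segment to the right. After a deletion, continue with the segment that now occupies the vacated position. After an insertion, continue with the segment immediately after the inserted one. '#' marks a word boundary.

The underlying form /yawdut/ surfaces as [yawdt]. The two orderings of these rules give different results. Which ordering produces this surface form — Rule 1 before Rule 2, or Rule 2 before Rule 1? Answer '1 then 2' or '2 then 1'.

Order 1 then 2:
  1 Medial Vowel Deletion: [yawdut] → [yawdt]
  2 Regressive Voicing Assimilation: [yawdt] → [yawtt]
  result: [yawtt]
Order 2 then 1:
  2 Regressive Voicing Assimilation: no change — [yawdut]
  1 Medial Vowel Deletion: [yawdut] → [yawdt]
  result: [yawdt]

2 then 1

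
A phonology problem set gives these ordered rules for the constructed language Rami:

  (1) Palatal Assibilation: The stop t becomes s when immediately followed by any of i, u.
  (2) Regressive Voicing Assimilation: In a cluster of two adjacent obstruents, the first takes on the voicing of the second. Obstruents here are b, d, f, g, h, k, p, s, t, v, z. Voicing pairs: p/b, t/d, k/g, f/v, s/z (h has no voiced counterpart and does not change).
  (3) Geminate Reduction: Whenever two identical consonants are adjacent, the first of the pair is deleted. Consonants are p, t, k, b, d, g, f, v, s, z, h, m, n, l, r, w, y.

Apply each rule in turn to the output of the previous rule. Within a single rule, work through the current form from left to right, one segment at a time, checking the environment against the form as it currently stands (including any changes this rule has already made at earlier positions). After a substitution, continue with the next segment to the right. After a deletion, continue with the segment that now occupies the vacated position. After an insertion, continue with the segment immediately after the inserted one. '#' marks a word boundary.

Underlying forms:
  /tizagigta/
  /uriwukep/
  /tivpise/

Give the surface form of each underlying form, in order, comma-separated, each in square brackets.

/tizagigta/:
  (1) Palatal Assibilation: [tizagigta] → [sizagigta]
  (2) Regressive Voicing Assimilation: [sizagigta] → [sizagikta]
  (3) Geminate Reduction: no change — [sizagikta]
/uriwukep/:
  (1) Palatal Assibilation: no change — [uriwukep]
  (2) Regressive Voicing Assimilation: no change — [uriwukep]
  (3) Geminate Reduction: no change — [uriwukep]
/tivpise/:
  (1) Palatal Assibilation: [tivpise] → [sivpise]
  (2) Regressive Voicing Assimilation: [sivpise] → [sifpise]
  (3) Geminate Reduction: no change — [sifpise]

[sizagikta], [uriwukep], [sifpise]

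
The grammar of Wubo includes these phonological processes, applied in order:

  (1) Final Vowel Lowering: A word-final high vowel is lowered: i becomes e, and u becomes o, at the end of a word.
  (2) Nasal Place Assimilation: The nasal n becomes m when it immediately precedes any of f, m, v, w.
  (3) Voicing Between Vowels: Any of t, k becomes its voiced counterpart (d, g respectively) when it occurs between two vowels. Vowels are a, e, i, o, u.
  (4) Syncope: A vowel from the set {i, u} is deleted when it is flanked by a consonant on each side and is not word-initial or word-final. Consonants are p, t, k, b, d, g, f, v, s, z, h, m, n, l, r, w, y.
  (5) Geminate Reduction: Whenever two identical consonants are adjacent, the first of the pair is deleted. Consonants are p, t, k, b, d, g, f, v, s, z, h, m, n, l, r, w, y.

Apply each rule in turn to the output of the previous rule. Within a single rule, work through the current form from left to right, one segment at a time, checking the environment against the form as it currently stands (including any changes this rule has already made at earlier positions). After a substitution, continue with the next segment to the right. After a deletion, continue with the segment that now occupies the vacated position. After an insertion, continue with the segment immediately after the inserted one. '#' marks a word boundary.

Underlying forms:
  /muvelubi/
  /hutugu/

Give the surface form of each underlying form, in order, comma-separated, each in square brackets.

/muvelubi/:
  (1) Final Vowel Lowering: [muvelubi] → [muvelube]
  (2) Nasal Place Assimilation: no change — [muvelube]
  (3) Voicing Between Vowels: no change — [muvelube]
  (4) Syncope: [muvelube] → [mvelbe]
  (5) Geminate Reduction: no change — [mvelbe]
/hutugu/:
  (1) Final Vowel Lowering: [hutugu] → [hutugo]
  (2) Nasal Place Assimilation: no change — [hutugo]
  (3) Voicing Between Vowels: [hutugo] → [hudugo]
  (4) Syncope: [hudugo] → [hdgo]
  (5) Geminate Reduction: no change — [hdgo]

[mvelbe], [hdgo]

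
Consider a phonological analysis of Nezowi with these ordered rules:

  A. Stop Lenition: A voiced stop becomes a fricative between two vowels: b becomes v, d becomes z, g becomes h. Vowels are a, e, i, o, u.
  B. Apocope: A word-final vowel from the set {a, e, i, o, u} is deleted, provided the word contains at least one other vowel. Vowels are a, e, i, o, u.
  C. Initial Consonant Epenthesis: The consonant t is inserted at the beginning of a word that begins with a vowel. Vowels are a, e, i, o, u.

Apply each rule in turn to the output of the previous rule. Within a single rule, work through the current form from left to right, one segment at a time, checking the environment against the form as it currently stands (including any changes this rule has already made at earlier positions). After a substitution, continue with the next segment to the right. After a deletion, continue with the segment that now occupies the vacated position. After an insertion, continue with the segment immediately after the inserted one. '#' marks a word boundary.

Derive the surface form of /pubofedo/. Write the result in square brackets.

A Stop Lenition: [pubofedo] → [puvofezo]
B Apocope: [puvofezo] → [puvofez]
C Initial Consonant Epenthesis: no change — [puvofez]

[puvofez]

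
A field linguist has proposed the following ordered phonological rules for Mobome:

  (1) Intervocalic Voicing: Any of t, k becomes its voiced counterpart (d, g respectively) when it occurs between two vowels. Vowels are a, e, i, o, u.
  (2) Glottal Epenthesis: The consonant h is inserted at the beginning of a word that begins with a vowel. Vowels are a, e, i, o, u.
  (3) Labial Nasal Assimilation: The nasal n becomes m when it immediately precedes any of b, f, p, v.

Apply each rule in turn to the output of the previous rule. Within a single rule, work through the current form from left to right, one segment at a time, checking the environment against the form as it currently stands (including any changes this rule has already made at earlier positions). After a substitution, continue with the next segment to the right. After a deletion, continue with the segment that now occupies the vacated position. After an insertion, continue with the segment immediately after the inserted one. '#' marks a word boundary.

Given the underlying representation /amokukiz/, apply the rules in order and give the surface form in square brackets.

[hamogugiz]

(1) Intervocalic Voicing: [amokukiz] → [amogugiz]
(2) Glottal Epenthesis: [amogugiz] → [hamogugiz]
(3) Labial Nasal Assimilation: no change — [hamogugiz]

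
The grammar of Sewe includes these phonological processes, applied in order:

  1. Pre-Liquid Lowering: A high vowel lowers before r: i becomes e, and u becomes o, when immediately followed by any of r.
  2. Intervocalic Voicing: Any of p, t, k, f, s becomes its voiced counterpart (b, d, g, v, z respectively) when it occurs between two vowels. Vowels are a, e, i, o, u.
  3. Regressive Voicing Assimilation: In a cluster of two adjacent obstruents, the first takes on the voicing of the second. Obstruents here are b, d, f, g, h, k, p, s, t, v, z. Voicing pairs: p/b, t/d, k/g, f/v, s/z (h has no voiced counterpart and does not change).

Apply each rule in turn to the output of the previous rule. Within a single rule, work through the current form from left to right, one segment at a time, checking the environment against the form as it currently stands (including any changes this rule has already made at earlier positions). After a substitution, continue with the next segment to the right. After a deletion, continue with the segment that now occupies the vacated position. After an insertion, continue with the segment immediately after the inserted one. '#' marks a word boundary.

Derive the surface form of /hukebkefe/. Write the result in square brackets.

[hugepkeve]

1 Pre-Liquid Lowering: no change — [hukebkefe]
2 Intervocalic Voicing: [hukebkefe] → [hugebkeve]
3 Regressive Voicing Assimilation: [hugebkeve] → [hugepkeve]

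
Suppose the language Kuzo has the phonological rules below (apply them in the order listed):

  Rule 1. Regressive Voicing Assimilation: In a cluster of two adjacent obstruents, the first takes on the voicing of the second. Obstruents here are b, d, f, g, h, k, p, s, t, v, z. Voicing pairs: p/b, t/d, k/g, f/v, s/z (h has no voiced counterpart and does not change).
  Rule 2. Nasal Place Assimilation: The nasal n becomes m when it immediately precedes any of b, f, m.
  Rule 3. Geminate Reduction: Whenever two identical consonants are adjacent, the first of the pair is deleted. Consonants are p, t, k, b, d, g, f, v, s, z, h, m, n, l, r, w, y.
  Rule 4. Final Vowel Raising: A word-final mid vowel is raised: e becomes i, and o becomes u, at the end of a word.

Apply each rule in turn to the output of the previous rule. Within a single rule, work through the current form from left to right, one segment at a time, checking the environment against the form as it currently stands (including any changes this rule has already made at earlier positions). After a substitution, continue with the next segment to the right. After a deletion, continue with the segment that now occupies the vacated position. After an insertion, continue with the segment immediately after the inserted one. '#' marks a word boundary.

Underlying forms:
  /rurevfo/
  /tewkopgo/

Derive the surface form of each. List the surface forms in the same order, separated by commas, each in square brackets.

[rurefu], [tewkobgu]

/rurevfo/:
  Rule 1 Regressive Voicing Assimilation: [rurevfo] → [rureffo]
  Rule 2 Nasal Place Assimilation: no change — [rureffo]
  Rule 3 Geminate Reduction: [rureffo] → [rurefo]
  Rule 4 Final Vowel Raising: [rurefo] → [rurefu]
/tewkopgo/:
  Rule 1 Regressive Voicing Assimilation: [tewkopgo] → [tewkobgo]
  Rule 2 Nasal Place Assimilation: no change — [tewkobgo]
  Rule 3 Geminate Reduction: no change — [tewkobgo]
  Rule 4 Final Vowel Raising: [tewkobgo] → [tewkobgu]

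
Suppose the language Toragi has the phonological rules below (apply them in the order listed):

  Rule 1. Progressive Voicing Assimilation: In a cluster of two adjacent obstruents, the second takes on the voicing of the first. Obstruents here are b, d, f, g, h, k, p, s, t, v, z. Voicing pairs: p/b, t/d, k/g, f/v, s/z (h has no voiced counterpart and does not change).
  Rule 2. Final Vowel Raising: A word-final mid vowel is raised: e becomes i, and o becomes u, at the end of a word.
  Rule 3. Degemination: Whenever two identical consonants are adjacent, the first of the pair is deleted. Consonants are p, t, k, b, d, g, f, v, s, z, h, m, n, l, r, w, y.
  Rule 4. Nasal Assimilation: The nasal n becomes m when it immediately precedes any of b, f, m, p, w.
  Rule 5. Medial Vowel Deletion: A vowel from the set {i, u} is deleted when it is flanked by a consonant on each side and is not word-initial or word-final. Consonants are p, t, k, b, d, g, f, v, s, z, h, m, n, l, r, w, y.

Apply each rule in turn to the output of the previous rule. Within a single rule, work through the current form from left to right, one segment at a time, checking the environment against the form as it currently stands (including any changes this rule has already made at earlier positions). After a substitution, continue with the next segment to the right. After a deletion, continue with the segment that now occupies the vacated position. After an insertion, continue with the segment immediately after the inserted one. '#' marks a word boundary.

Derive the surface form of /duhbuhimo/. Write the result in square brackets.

Rule 1 Progressive Voicing Assimilation: [duhbuhimo] → [duhpuhimo]
Rule 2 Final Vowel Raising: [duhpuhimo] → [duhpuhimu]
Rule 3 Degemination: no change — [duhpuhimu]
Rule 4 Nasal Assimilation: no change — [duhpuhimu]
Rule 5 Medial Vowel Deletion: [duhpuhimu] → [dhphmu]

[dhphmu]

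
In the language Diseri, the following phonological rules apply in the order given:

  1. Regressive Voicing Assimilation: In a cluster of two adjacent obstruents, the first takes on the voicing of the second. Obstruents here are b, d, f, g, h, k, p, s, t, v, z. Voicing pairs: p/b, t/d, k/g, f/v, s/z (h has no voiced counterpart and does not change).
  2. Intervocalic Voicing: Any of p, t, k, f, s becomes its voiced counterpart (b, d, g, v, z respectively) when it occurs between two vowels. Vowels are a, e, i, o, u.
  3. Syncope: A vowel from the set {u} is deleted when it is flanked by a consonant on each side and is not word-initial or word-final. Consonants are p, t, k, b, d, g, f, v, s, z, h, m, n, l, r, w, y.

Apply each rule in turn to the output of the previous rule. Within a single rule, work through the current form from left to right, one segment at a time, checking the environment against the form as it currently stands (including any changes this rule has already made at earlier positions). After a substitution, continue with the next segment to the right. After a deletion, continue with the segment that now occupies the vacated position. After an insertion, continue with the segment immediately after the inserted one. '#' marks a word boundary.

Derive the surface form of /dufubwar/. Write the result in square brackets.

[dvbwar]

1 Regressive Voicing Assimilation: no change — [dufubwar]
2 Intervocalic Voicing: [dufubwar] → [duvubwar]
3 Syncope: [duvubwar] → [dvbwar]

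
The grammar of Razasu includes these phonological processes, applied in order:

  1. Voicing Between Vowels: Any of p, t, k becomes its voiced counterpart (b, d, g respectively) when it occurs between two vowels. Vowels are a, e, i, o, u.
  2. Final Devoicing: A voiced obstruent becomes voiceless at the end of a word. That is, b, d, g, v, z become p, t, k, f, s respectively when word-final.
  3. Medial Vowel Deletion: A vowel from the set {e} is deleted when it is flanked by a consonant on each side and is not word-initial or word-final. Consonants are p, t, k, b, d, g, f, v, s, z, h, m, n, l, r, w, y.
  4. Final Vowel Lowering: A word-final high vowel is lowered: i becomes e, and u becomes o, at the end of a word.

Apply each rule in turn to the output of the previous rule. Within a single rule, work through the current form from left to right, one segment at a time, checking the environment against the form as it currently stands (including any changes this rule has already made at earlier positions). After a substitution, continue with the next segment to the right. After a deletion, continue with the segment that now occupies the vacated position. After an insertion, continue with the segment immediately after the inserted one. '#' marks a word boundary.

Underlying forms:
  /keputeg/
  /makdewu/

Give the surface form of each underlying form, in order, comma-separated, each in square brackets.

[kbudk], [makdwo]

/keputeg/:
  1 Voicing Between Vowels: [keputeg] → [kebudeg]
  2 Final Devoicing: [kebudeg] → [kebudek]
  3 Medial Vowel Deletion: [kebudek] → [kbudk]
  4 Final Vowel Lowering: no change — [kbudk]
/makdewu/:
  1 Voicing Between Vowels: no change — [makdewu]
  2 Final Devoicing: no change — [makdewu]
  3 Medial Vowel Deletion: [makdewu] → [makdwu]
  4 Final Vowel Lowering: [makdwu] → [makdwo]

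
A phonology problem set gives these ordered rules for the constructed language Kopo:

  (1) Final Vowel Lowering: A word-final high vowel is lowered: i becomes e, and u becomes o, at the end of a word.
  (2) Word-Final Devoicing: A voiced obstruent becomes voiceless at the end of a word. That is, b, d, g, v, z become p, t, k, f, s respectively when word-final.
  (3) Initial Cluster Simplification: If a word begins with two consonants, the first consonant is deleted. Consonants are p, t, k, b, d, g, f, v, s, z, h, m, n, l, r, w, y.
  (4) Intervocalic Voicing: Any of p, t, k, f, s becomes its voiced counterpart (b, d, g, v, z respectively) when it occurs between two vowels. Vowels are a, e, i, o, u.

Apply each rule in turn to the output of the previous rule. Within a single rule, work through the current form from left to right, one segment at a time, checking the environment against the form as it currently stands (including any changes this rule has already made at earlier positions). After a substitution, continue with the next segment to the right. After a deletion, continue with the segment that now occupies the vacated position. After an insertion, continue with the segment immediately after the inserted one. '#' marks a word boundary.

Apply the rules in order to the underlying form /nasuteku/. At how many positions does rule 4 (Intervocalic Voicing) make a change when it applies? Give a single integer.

(1) Final Vowel Lowering: [nasuteku] → [nasuteko]
(2) Word-Final Devoicing: no change — [nasuteko]
(3) Initial Cluster Simplification: no change — [nasuteko]
(4) Intervocalic Voicing: [nasuteko] → [nazudego]
Rule 4 changed 3 position(s).

3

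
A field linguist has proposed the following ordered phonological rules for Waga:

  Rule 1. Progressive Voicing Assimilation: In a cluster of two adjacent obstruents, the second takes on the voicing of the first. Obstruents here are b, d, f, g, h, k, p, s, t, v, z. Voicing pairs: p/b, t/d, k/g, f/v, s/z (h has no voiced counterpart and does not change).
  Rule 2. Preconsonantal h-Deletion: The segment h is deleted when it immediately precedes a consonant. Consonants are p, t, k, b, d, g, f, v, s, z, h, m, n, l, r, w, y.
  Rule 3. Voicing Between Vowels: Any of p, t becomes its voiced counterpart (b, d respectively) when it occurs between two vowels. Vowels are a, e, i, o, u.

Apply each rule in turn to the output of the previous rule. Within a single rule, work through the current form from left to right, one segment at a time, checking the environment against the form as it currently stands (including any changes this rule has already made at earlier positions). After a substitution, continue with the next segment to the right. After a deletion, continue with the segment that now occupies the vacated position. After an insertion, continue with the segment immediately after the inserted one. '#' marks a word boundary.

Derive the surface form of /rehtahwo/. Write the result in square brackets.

Rule 1 Progressive Voicing Assimilation: no change — [rehtahwo]
Rule 2 Preconsonantal h-Deletion: [rehtahwo] → [retawo]
Rule 3 Voicing Between Vowels: [retawo] → [redawo]

[redawo]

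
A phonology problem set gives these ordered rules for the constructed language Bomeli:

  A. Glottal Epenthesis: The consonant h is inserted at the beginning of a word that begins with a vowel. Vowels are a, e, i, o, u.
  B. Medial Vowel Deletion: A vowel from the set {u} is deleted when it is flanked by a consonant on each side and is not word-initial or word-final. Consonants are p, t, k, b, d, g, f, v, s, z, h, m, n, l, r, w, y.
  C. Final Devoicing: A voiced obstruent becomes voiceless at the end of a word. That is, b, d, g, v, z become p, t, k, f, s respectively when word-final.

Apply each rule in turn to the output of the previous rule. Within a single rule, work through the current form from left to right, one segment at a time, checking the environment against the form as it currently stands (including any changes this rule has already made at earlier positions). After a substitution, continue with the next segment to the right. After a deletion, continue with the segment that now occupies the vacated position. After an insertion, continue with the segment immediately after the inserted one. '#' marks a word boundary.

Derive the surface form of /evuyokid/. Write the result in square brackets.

[hevyokit]

A Glottal Epenthesis: [evuyokid] → [hevuyokid]
B Medial Vowel Deletion: [hevuyokid] → [hevyokid]
C Final Devoicing: [hevyokid] → [hevyokit]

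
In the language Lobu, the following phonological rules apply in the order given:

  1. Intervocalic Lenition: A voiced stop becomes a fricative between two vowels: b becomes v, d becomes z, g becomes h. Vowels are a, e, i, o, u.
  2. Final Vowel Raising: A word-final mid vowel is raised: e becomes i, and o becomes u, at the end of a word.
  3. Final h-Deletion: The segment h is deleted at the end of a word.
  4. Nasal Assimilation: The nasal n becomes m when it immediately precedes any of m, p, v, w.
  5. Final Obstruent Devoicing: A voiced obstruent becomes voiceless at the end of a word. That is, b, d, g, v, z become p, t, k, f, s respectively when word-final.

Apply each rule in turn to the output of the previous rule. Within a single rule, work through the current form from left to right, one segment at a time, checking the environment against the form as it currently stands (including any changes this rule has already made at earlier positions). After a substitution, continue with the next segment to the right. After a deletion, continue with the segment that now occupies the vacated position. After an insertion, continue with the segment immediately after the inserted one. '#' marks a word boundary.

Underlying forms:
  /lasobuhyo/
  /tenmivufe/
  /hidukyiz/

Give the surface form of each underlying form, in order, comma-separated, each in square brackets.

/lasobuhyo/:
  1 Intervocalic Lenition: [lasobuhyo] → [lasovuhyo]
  2 Final Vowel Raising: [lasovuhyo] → [lasovuhyu]
  3 Final h-Deletion: no change — [lasovuhyu]
  4 Nasal Assimilation: no change — [lasovuhyu]
  5 Final Obstruent Devoicing: no change — [lasovuhyu]
/tenmivufe/:
  1 Intervocalic Lenition: no change — [tenmivufe]
  2 Final Vowel Raising: [tenmivufe] → [tenmivufi]
  3 Final h-Deletion: no change — [tenmivufi]
  4 Nasal Assimilation: [tenmivufi] → [temmivufi]
  5 Final Obstruent Devoicing: no change — [temmivufi]
/hidukyiz/:
  1 Intervocalic Lenition: [hidukyiz] → [hizukyiz]
  2 Final Vowel Raising: no change — [hizukyiz]
  3 Final h-Deletion: no change — [hizukyiz]
  4 Nasal Assimilation: no change — [hizukyiz]
  5 Final Obstruent Devoicing: [hizukyiz] → [hizukyis]

[lasovuhyu], [temmivufi], [hizukyis]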